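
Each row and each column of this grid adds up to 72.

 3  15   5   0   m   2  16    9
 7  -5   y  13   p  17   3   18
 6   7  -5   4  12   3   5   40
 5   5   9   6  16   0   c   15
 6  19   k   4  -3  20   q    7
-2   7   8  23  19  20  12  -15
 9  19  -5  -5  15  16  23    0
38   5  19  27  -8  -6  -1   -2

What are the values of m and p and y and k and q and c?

The known cells in row 1 total 50, leaving 72 − 50 = 22 for the blank.
The known cells in column 5 total 73, leaving 72 − 73 = -1 for the blank.
The known cells in row 2 total 52, leaving 72 − 52 = 20 for the blank.
The known cells in column 3 total 51, leaving 72 − 51 = 21 for the blank.
The known cells in row 5 total 74, leaving 72 − 74 = -2 for the blank.
The known cells in row 4 total 56, leaving 72 − 56 = 16 for the blank.

m = 22, p = -1, y = 20, k = 21, q = -2, c = 16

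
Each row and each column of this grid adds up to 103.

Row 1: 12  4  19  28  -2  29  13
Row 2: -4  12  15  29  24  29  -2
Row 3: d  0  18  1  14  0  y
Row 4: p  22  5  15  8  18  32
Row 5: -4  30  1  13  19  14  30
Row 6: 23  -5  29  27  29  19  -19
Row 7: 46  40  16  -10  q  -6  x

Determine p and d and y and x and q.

Column 5: -2 + 24 + 14 + 8 + 19 + 29 = 92, so its missing entry is 103 − 92 = 11.
Row 4: 22 + 5 + 15 + 8 + 18 + 32 = 100, so its missing entry is 103 − 100 = 3.
Column 1: 12 − 4 + 3 − 4 + 23 + 46 = 76, so its missing entry is 103 − 76 = 27.
Row 3: 27 + 0 + 18 + 1 + 14 + 0 = 60, so its missing entry is 103 − 60 = 43.
Row 7: 46 + 40 + 16 − 10 + 11 − 6 = 97, so its missing entry is 103 − 97 = 6.

p = 3, d = 27, y = 43, x = 6, q = 11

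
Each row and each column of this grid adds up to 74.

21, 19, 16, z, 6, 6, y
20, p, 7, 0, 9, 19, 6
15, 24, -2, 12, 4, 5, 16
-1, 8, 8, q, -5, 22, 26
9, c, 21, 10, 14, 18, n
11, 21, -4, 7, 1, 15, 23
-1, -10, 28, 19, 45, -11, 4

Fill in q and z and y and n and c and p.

Row 2 has 20 + 7 + 0 + 9 + 19 + 6 = 61; the blank must be 74 − 61 = 13.
Row 4 has -1 + 8 + 8 − 5 + 22 + 26 = 58; the blank must be 74 − 58 = 16.
Column 4 has 0 + 12 + 16 + 10 + 7 + 19 = 64; the blank must be 74 − 64 = 10.
Row 1 has 21 + 19 + 16 + 10 + 6 + 6 = 78; the blank must be 74 − 78 = -4.
Column 7 has -4 + 6 + 16 + 26 + 23 + 4 = 71; the blank must be 74 − 71 = 3.
Row 5 has 9 + 21 + 10 + 14 + 18 + 3 = 75; the blank must be 74 − 75 = -1.

q = 16, z = 10, y = -4, n = 3, c = -1, p = 13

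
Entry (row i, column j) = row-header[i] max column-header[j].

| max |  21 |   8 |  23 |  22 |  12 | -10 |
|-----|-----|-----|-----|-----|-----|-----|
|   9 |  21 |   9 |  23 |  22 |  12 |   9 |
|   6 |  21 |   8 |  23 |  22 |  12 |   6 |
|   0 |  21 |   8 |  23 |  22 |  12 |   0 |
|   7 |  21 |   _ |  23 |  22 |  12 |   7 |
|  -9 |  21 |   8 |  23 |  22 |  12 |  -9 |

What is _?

8

max(7, 8) = 8.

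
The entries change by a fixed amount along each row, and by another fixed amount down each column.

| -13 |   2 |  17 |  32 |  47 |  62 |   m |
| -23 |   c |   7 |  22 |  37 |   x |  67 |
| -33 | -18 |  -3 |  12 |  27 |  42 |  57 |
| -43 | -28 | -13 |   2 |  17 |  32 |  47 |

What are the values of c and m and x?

c = -8, m = 77, x = 52

Along each row the entries change by 15 per step; down each column they change by -10.
Row 2: from -23 at column 1, stepping by 15 to column 2 gives -8.
Row 1: from -13 at column 1, stepping by 15 to column 7 gives 77.
Row 2: from -23 at column 1, stepping by 15 to column 6 gives 52.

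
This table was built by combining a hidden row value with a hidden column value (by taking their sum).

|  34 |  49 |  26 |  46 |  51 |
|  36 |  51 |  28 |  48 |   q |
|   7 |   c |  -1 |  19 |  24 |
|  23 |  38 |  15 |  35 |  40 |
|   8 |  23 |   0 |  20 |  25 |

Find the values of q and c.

q = 53, c = 22

The difference between any two rows is the same in every column — this is an addition table with the headers hidden.
Row 2 minus row 1 is 28 − 26 = 2, so its entry in column 5 is 51 + 2 = 53.
Row 3 minus row 1 is -1 − 26 = -27, so its entry in column 2 is 49 + (-27) = 22.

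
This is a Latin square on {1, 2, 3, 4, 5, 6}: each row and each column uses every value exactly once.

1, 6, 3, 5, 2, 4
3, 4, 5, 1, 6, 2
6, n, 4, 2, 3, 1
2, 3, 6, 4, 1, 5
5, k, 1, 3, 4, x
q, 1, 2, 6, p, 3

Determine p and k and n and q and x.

Cell (3,2): row 3 already has {1, 2, 3, 4, 6} → 5.
Cell (6,5): column 5 already has {1, 2, 3, 4, 6} → 5.
For row 5, column 6: column 6 already has {1, 2, 3, 4, 5}; that leaves 6.
For row 6, column 1: row 6 already has {1, 2, 3, 5, 6}; that leaves 4.
Cell (5,2): row 5 already has {1, 3, 4, 5, 6} → 2.

p = 5, k = 2, n = 5, q = 4, x = 6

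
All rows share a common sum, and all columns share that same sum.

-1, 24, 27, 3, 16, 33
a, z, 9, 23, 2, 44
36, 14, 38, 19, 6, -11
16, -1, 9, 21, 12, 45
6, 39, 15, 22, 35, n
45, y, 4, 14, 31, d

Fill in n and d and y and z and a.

n = -15, d = 6, y = 2, z = 24, a = 0

Rows 1 and 3 both sum to 102, so that's the common total.
Row 5 has 6 + 39 + 15 + 22 + 35 = 117; the blank must be 102 − 117 = -15.
Column 6 has 33 + 44 − 11 + 45 − 15 = 96; the blank must be 102 − 96 = 6.
Row 6 has 45 + 4 + 14 + 31 + 6 = 100; the blank must be 102 − 100 = 2.
Column 2 has 24 + 14 − 1 + 39 + 2 = 78; the blank must be 102 − 78 = 24.
Row 2 has 24 + 9 + 23 + 2 + 44 = 102; the blank must be 102 − 102 = 0.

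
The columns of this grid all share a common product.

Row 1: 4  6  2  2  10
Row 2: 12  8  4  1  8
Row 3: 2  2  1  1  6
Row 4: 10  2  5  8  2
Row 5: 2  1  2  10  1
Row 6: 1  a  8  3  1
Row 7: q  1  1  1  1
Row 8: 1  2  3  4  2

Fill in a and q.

Columns 3 and 5 each multiply to 1920, so every column has product 1920.
Column 2: 6×8×2×2×1×1×2 = 384, so the missing entry is 1920 ÷ 384 = 5.
Column 1: 4×12×2×10×2×1×1 = 1920, so the missing entry is 1920 ÷ 1920 = 1.

a = 5, q = 1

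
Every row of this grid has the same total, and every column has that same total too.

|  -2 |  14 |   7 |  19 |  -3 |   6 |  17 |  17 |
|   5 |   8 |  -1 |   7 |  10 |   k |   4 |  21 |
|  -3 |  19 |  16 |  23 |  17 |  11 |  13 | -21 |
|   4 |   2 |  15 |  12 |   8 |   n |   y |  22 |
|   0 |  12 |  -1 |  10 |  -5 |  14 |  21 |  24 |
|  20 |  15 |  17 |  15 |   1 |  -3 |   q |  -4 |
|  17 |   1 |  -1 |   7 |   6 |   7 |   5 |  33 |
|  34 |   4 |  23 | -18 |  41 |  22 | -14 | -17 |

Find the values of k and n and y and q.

Rows 1 and 3 both sum to 75, so that's the common total.
Row 6: 20 + 15 + 17 + 15 + 1 − 3 − 4 = 61, so its missing entry is 75 − 61 = 14.
Column 7: 17 + 4 + 13 + 21 + 14 + 5 − 14 = 60, so its missing entry is 75 − 60 = 15.
Row 4: 4 + 2 + 15 + 12 + 8 + 15 + 22 = 78, so its missing entry is 75 − 78 = -3.
Row 2: 5 + 8 − 1 + 7 + 10 + 4 + 21 = 54, so its missing entry is 75 − 54 = 21.

k = 21, n = -3, y = 15, q = 14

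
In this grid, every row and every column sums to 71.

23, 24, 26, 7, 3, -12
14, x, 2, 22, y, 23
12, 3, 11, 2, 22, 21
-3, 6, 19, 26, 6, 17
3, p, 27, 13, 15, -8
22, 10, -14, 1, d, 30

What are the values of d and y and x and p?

d = 22, y = 3, x = 7, p = 21

Row 6 has 22 + 10 − 14 + 1 + 30 = 49; the blank must be 71 − 49 = 22.
Row 5 has 3 + 27 + 13 + 15 − 8 = 50; the blank must be 71 − 50 = 21.
Column 2 has 24 + 3 + 6 + 21 + 10 = 64; the blank must be 71 − 64 = 7.
Row 2 has 14 + 7 + 2 + 22 + 23 = 68; the blank must be 71 − 68 = 3.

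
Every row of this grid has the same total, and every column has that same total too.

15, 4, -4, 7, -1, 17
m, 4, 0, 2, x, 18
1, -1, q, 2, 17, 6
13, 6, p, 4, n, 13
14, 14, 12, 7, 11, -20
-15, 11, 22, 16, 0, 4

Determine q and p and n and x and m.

Rows 1 and 5 both sum to 38, so that's the common total.
Row 3 has 1 − 1 + 2 + 17 + 6 = 25; the blank must be 38 − 25 = 13.
Column 1 has 15 + 1 + 13 + 14 − 15 = 28; the blank must be 38 − 28 = 10.
Row 2 has 10 + 4 + 0 + 2 + 18 = 34; the blank must be 38 − 34 = 4.
Column 5 has -1 + 4 + 17 + 11 + 0 = 31; the blank must be 38 − 31 = 7.
Row 4 has 13 + 6 + 4 + 7 + 13 = 43; the blank must be 38 − 43 = -5.

q = 13, p = -5, n = 7, x = 4, m = 10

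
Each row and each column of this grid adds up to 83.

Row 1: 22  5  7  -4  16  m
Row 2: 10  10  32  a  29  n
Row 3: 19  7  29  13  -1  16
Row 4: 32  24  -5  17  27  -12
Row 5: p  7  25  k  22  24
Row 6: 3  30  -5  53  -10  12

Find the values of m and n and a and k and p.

Column 1: 22 + 10 + 19 + 32 + 3 = 86, so its missing entry is 83 − 86 = -3.
Row 5: -3 + 7 + 25 + 22 + 24 = 75, so its missing entry is 83 − 75 = 8.
Row 1: 22 + 5 + 7 − 4 + 16 = 46, so its missing entry is 83 − 46 = 37.
Column 6: 37 + 16 − 12 + 24 + 12 = 77, so its missing entry is 83 − 77 = 6.
Row 2: 10 + 10 + 32 + 29 + 6 = 87, so its missing entry is 83 − 87 = -4.

m = 37, n = 6, a = -4, k = 8, p = -3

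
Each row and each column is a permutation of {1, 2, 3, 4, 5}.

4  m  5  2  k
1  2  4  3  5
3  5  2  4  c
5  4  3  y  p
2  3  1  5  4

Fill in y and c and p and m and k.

y = 1, c = 1, p = 2, m = 1, k = 3

For row 1, column 2: column 2 already has {2, 3, 4, 5}; that leaves 1.
At (row 3, col 5): row 3 already has {2, 3, 4, 5}, so the value is 1.
Cell (1,5): row 1 already has {1, 2, 4, 5} → 3.
For row 4, column 5: column 5 already has {1, 3, 4, 5}; that leaves 2.
For row 4, column 4: row 4 already has {2, 3, 4, 5}; that leaves 1.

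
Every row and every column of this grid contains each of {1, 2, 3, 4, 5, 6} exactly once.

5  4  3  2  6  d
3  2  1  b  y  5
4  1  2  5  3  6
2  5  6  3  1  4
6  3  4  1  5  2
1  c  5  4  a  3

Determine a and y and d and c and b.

a = 2, y = 4, d = 1, c = 6, b = 6

For row 6, column 2: column 2 already has {1, 2, 3, 4, 5}; that leaves 6.
Cell (6,5): row 6 already has {1, 3, 4, 5, 6} → 2.
Cell (2,5): column 5 already has {1, 2, 3, 5, 6} → 4.
Cell (1,6): row 1 already has {2, 3, 4, 5, 6} → 1.
For row 2, column 4: row 2 already has {1, 2, 3, 4, 5}; that leaves 6.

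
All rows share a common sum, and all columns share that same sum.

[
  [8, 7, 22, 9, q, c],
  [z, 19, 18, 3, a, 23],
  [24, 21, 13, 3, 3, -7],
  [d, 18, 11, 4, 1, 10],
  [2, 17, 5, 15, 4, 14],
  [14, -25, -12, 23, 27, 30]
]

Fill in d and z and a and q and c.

d = 13, z = -4, a = -2, q = 24, c = -13

Rows 3 and 5 both sum to 57, so that's the common total.
Row 4 has 18 + 11 + 4 + 1 + 10 = 44; the blank must be 57 − 44 = 13.
Column 6 has 23 − 7 + 10 + 14 + 30 = 70; the blank must be 57 − 70 = -13.
Row 1 has 8 + 7 + 22 + 9 − 13 = 33; the blank must be 57 − 33 = 24.
Column 5 has 24 + 3 + 1 + 4 + 27 = 59; the blank must be 57 − 59 = -2.
Row 2 has 19 + 18 + 3 − 2 + 23 = 61; the blank must be 57 − 61 = -4.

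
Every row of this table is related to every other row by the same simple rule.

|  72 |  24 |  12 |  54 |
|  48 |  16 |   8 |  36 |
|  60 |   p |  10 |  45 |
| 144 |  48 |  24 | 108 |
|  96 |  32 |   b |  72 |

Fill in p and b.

p = 20, b = 16

Each row is a constant multiple of every other row — this is a multiplication table with the headers hidden.
Row 3 is 60/72 = 5/6 times row 1, so its entry in column 2 is 24 × 5/6 = 20.
Row 5 is 96/72 = 4/3 times row 1, so its entry in column 3 is 12 × 4/3 = 16.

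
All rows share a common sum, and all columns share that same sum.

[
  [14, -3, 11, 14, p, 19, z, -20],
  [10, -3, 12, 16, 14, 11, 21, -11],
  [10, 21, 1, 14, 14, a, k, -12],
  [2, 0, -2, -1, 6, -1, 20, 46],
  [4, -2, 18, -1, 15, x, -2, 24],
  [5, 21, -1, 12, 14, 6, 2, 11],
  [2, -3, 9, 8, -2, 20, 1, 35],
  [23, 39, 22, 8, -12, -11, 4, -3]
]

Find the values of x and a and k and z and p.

Rows 2 and 4 both sum to 70, so that's the common total.
The known cells in column 5 total 49, leaving 70 − 49 = 21 for the blank.
The known cells in row 1 total 56, leaving 70 − 56 = 14 for the blank.
The known cells in row 5 total 56, leaving 70 − 56 = 14 for the blank.
The known cells in column 7 total 60, leaving 70 − 60 = 10 for the blank.
The known cells in row 3 total 58, leaving 70 − 58 = 12 for the blank.

x = 14, a = 12, k = 10, z = 14, p = 21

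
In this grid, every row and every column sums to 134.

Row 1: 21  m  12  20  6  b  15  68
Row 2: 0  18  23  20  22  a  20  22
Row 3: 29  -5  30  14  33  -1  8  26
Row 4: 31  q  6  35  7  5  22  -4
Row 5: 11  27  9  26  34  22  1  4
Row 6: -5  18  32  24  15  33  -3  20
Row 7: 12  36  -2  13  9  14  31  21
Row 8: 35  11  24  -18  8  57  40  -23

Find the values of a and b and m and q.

Row 4 has 31 + 6 + 35 + 7 + 5 + 22 − 4 = 102; the blank must be 134 − 102 = 32.
Column 2 has 18 − 5 + 32 + 27 + 18 + 36 + 11 = 137; the blank must be 134 − 137 = -3.
Row 1 has 21 − 3 + 12 + 20 + 6 + 15 + 68 = 139; the blank must be 134 − 139 = -5.
Row 2 has 0 + 18 + 23 + 20 + 22 + 20 + 22 = 125; the blank must be 134 − 125 = 9.

a = 9, b = -5, m = -3, q = 32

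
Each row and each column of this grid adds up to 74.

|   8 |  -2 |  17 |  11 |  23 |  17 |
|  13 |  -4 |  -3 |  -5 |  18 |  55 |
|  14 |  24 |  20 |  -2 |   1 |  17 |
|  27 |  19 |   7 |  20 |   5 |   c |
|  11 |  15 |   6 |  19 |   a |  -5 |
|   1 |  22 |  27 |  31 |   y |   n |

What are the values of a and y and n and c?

a = 28, y = -1, n = -6, c = -4

The known cells in row 5 total 46, leaving 74 − 46 = 28 for the blank.
The known cells in column 5 total 75, leaving 74 − 75 = -1 for the blank.
The known cells in row 6 total 80, leaving 74 − 80 = -6 for the blank.
The known cells in row 4 total 78, leaving 74 − 78 = -4 for the blank.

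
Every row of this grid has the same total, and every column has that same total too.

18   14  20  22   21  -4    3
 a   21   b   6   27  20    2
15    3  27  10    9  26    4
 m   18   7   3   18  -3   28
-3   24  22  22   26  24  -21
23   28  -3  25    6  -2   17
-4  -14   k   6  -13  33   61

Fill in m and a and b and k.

Rows 1 and 3 both sum to 94, so that's the common total.
Row 7 has -4 − 14 + 6 − 13 + 33 + 61 = 69; the blank must be 94 − 69 = 25.
Column 3 has 20 + 27 + 7 + 22 − 3 + 25 = 98; the blank must be 94 − 98 = -4.
Row 2 has 21 − 4 + 6 + 27 + 20 + 2 = 72; the blank must be 94 − 72 = 22.
Row 4 has 18 + 7 + 3 + 18 − 3 + 28 = 71; the blank must be 94 − 71 = 23.

m = 23, a = 22, b = -4, k = 25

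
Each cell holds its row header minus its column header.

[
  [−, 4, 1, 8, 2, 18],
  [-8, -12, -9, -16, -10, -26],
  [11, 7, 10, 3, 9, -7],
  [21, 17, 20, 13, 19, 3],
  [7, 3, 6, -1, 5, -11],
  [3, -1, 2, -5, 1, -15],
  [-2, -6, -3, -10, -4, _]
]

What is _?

-2 − 18 = -20.

-20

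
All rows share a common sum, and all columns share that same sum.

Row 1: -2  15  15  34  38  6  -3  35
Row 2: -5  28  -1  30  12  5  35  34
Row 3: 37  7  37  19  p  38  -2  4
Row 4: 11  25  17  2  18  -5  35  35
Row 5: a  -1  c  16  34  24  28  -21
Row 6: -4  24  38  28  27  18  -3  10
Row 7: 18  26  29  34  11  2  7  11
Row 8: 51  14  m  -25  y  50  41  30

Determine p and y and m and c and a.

p = -2, y = 0, m = -23, c = 26, a = 32

Rows 1 and 2 both sum to 138, so that's the common total.
Row 3: 37 + 7 + 37 + 19 + 38 − 2 + 4 = 140, so its missing entry is 138 − 140 = -2.
Column 5: 38 + 12 − 2 + 18 + 34 + 27 + 11 = 138, so its missing entry is 138 − 138 = 0.
Column 1: -2 − 5 + 37 + 11 − 4 + 18 + 51 = 106, so its missing entry is 138 − 106 = 32.
Row 5: 32 − 1 + 16 + 34 + 24 + 28 − 21 = 112, so its missing entry is 138 − 112 = 26.
Row 8: 51 + 14 − 25 + 0 + 50 + 41 + 30 = 161, so its missing entry is 138 − 161 = -23.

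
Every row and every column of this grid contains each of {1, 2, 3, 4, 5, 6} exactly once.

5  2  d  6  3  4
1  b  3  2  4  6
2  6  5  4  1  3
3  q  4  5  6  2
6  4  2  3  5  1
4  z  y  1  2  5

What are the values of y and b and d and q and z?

Cell (4,2): row 4 already has {2, 3, 4, 5, 6} → 1.
Cell (2,2): row 2 already has {1, 2, 3, 4, 6} → 5.
At (row 6, col 2): column 2 already has {1, 2, 4, 5, 6}, so the value is 3.
Cell (1,3): row 1 already has {2, 3, 4, 5, 6} → 1.
At (row 6, col 3): row 6 already has {1, 2, 3, 4, 5}, so the value is 6.

y = 6, b = 5, d = 1, q = 1, z = 3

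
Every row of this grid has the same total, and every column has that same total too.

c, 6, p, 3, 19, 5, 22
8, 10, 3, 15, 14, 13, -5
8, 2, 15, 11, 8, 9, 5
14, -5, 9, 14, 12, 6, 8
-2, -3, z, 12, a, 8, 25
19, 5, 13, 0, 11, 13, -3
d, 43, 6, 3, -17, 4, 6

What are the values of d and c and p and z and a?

d = 13, c = -2, p = 5, z = 7, a = 11

Rows 2 and 3 both sum to 58, so that's the common total.
Column 5: 19 + 14 + 8 + 12 + 11 − 17 = 47, so its missing entry is 58 − 47 = 11.
Row 5: -2 − 3 + 12 + 11 + 8 + 25 = 51, so its missing entry is 58 − 51 = 7.
Column 3: 3 + 15 + 9 + 7 + 13 + 6 = 53, so its missing entry is 58 − 53 = 5.
Row 1: 6 + 5 + 3 + 19 + 5 + 22 = 60, so its missing entry is 58 − 60 = -2.
Row 7: 43 + 6 + 3 − 17 + 4 + 6 = 45, so its missing entry is 58 − 45 = 13.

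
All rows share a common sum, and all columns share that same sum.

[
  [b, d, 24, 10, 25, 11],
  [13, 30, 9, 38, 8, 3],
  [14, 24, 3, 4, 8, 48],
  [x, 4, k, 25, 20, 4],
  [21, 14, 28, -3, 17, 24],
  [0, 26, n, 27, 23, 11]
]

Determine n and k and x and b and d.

Rows 2 and 3 both sum to 101, so that's the common total.
Column 2 has 30 + 24 + 4 + 14 + 26 = 98; the blank must be 101 − 98 = 3.
Row 1 has 3 + 24 + 10 + 25 + 11 = 73; the blank must be 101 − 73 = 28.
Column 1 has 28 + 13 + 14 + 21 + 0 = 76; the blank must be 101 − 76 = 25.
Row 4 has 25 + 4 + 25 + 20 + 4 = 78; the blank must be 101 − 78 = 23.
Row 6 has 0 + 26 + 27 + 23 + 11 = 87; the blank must be 101 − 87 = 14.

n = 14, k = 23, x = 25, b = 28, d = 3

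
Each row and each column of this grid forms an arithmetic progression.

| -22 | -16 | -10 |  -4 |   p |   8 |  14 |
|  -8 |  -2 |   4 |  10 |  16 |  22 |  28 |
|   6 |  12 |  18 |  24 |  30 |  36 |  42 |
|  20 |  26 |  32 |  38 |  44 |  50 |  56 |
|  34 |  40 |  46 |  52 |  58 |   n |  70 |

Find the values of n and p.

n = 64, p = 2

Along each row the entries change by 6 per step; down each column they change by 14.
Row 5: from 34 at column 1, stepping by 6 to column 6 gives 64.
Row 1: from -22 at column 1, stepping by 6 to column 5 gives 2.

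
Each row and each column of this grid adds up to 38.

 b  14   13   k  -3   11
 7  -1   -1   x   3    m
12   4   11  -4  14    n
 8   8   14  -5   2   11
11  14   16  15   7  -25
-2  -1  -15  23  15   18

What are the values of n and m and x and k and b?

Column 1 has 7 + 12 + 8 + 11 − 2 = 36; the blank must be 38 − 36 = 2.
Row 1 has 2 + 14 + 13 − 3 + 11 = 37; the blank must be 38 − 37 = 1.
Row 3 has 12 + 4 + 11 − 4 + 14 = 37; the blank must be 38 − 37 = 1.
Column 6 has 11 + 1 + 11 − 25 + 18 = 16; the blank must be 38 − 16 = 22.
Row 2 has 7 − 1 − 1 + 3 + 22 = 30; the blank must be 38 − 30 = 8.

n = 1, m = 22, x = 8, k = 1, b = 2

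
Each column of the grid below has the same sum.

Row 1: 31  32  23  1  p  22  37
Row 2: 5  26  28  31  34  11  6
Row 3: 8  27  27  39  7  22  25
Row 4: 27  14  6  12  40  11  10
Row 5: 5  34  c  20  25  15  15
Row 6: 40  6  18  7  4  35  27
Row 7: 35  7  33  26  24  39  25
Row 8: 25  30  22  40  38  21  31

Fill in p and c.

p = 4, c = 19

Column 2 sums to 176 and so does column 7; that's the common total.
In column 5 the known cells total 172, leaving 176 − 172 = 4.
In column 3 the known cells total 157, leaving 176 − 157 = 19.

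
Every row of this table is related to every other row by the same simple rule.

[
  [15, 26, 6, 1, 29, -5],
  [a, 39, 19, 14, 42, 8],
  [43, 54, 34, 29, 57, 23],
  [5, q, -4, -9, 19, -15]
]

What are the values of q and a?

The difference between any two rows is the same in every column — this is an addition table with the headers hidden.
Row 4 minus row 1 is -4 − 6 = -10, so its entry in column 2 is 26 + (-10) = 16.
Row 2 minus row 1 is 19 − 6 = 13, so its entry in column 1 is 15 + 13 = 28.

q = 16, a = 28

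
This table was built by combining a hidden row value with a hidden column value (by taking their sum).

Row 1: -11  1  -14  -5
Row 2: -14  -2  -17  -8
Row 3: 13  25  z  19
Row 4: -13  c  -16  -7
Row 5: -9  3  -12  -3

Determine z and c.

The difference between any two rows is the same in every column — this is an addition table with the headers hidden.
Row 3 minus row 1 is 19 − (-5) = 24, so its entry in column 3 is -14 + 24 = 10.
Row 4 minus row 1 is -7 − (-5) = -2, so its entry in column 2 is 1 + (-2) = -1.

z = 10, c = -1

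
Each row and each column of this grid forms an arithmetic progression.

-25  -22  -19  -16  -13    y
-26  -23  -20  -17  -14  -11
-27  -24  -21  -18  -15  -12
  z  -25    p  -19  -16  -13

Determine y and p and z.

Along each row the entries change by 3 per step; down each column they change by -1.
Row 1: from -25 at column 1, stepping by 3 to column 6 gives -10.
Row 4: from -25 at column 2, stepping by 3 to column 3 gives -22.
Row 4: from -25 at column 2, stepping by 3 to column 1 gives -28.

y = -10, p = -22, z = -28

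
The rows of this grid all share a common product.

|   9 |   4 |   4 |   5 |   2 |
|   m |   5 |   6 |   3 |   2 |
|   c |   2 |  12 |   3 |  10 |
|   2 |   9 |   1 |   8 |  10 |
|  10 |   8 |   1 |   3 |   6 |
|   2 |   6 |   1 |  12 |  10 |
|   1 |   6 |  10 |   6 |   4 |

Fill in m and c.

Rows 4 and 6 each multiply to 1440, so every row has product 1440.
Row 2: 5×6×3×2 = 180, so the missing entry is 1440 ÷ 180 = 8.
Row 3: 2×12×3×10 = 720, so the missing entry is 1440 ÷ 720 = 2.

m = 8, c = 2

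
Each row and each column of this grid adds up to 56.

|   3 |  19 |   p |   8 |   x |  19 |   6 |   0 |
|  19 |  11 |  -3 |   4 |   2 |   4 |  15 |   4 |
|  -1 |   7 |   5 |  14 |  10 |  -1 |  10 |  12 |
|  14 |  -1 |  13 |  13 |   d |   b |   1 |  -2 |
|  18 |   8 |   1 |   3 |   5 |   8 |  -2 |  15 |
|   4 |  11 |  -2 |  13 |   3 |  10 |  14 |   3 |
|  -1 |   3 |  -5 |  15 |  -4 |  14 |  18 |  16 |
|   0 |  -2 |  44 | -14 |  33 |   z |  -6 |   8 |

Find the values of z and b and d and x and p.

The known cells in column 3 total 53, leaving 56 − 53 = 3 for the blank.
The known cells in row 1 total 58, leaving 56 − 58 = -2 for the blank.
The known cells in column 5 total 47, leaving 56 − 47 = 9 for the blank.
The known cells in row 8 total 63, leaving 56 − 63 = -7 for the blank.
The known cells in row 4 total 47, leaving 56 − 47 = 9 for the blank.

z = -7, b = 9, d = 9, x = -2, p = 3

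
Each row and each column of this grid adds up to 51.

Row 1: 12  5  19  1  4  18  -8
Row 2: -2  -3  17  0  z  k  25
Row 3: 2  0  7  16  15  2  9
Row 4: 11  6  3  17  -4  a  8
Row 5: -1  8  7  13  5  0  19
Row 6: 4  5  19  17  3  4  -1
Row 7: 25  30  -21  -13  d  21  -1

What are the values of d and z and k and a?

d = 10, z = 18, k = -4, a = 10

The known cells in row 4 total 41, leaving 51 − 41 = 10 for the blank.
The known cells in row 7 total 41, leaving 51 − 41 = 10 for the blank.
The known cells in column 5 total 33, leaving 51 − 33 = 18 for the blank.
The known cells in row 2 total 55, leaving 51 − 55 = -4 for the blank.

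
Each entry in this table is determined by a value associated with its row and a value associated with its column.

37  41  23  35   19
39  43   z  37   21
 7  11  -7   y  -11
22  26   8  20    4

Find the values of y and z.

The difference between any two rows is the same in every column — this is an addition table with the headers hidden.
Row 3 minus row 1 is -11 − 19 = -30, so its entry in column 4 is 35 + (-30) = 5.
Row 2 minus row 1 is 21 − 19 = 2, so its entry in column 3 is 23 + 2 = 25.

y = 5, z = 25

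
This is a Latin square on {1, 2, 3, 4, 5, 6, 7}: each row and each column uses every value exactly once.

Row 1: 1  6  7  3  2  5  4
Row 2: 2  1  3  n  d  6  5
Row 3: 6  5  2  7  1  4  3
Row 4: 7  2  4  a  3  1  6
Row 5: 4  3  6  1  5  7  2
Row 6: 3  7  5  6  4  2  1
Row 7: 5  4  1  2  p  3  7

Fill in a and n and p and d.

a = 5, n = 4, p = 6, d = 7

At (row 4, col 4): row 4 already has {1, 2, 3, 4, 6, 7}, so the value is 5.
For row 2, column 4: column 4 already has {1, 2, 3, 5, 6, 7}; that leaves 4.
Cell (7,5): row 7 already has {1, 2, 3, 4, 5, 7} → 6.
Cell (2,5): row 2 already has {1, 2, 3, 4, 5, 6} → 7.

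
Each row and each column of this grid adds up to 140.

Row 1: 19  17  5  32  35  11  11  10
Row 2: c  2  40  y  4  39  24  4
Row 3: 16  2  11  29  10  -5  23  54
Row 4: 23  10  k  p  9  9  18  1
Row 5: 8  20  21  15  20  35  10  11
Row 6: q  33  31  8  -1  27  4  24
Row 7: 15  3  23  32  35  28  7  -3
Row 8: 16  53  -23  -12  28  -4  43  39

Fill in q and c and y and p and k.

The known cells in row 6 total 126, leaving 140 − 126 = 14 for the blank.
The known cells in column 1 total 111, leaving 140 − 111 = 29 for the blank.
The known cells in column 3 total 108, leaving 140 − 108 = 32 for the blank.
The known cells in row 4 total 102, leaving 140 − 102 = 38 for the blank.
The known cells in row 2 total 142, leaving 140 − 142 = -2 for the blank.

q = 14, c = 29, y = -2, p = 38, k = 32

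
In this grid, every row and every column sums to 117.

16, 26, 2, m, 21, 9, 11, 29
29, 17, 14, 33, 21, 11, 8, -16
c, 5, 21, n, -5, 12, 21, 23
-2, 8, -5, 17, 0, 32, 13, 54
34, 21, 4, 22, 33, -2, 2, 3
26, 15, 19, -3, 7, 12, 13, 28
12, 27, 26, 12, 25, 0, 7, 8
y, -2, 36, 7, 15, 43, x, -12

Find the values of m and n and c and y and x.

m = 3, n = 26, c = 14, y = -12, x = 42

Row 1 has 16 + 26 + 2 + 21 + 9 + 11 + 29 = 114; the blank must be 117 − 114 = 3.
Column 4 has 3 + 33 + 17 + 22 − 3 + 12 + 7 = 91; the blank must be 117 − 91 = 26.
Row 3 has 5 + 21 + 26 − 5 + 12 + 21 + 23 = 103; the blank must be 117 − 103 = 14.
Column 1 has 16 + 29 + 14 − 2 + 34 + 26 + 12 = 129; the blank must be 117 − 129 = -12.
Row 8 has -12 − 2 + 36 + 7 + 15 + 43 − 12 = 75; the blank must be 117 − 75 = 42.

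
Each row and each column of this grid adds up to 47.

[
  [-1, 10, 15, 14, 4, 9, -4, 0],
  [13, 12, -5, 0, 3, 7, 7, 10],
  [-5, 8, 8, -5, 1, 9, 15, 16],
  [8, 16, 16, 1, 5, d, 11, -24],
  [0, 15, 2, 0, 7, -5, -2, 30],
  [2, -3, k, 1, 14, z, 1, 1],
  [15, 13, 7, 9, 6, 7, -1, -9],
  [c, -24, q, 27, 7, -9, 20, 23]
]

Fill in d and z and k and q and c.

The known cells in column 1 total 32, leaving 47 − 32 = 15 for the blank.
The known cells in row 8 total 59, leaving 47 − 59 = -12 for the blank.
The known cells in row 4 total 33, leaving 47 − 33 = 14 for the blank.
The known cells in column 6 total 32, leaving 47 − 32 = 15 for the blank.
The known cells in row 6 total 31, leaving 47 − 31 = 16 for the blank.

d = 14, z = 15, k = 16, q = -12, c = 15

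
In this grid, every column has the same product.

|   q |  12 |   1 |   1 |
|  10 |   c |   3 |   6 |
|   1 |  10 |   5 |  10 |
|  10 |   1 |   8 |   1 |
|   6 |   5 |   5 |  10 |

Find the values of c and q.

Columns 3 and 4 each multiply to 600, so every column has product 600.
Column 2: 12×10×1×5 = 600, so the missing entry is 600 ÷ 600 = 1.
Column 1: 10×1×10×6 = 600, so the missing entry is 600 ÷ 600 = 1.

c = 1, q = 1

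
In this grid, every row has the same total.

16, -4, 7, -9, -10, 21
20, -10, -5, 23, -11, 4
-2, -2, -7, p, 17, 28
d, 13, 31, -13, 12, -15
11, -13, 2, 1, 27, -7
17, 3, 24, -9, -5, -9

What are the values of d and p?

d = -7, p = -13

The complete rows each total 21.
Row 4 is missing 21 − 28 = -7 (since 13 + 31 − 13 + 12 − 15 = 28).
Row 3 is missing 21 − 34 = -13 (since -2 − 2 − 7 + 17 + 28 = 34).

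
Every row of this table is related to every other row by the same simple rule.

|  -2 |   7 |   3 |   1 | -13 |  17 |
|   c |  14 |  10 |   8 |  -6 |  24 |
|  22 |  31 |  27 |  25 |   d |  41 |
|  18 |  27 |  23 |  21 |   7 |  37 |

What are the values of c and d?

c = 5, d = 11

The difference between any two rows is the same in every column — this is an addition table with the headers hidden.
Row 2 minus row 1 is 10 − 3 = 7, so its entry in column 1 is -2 + 7 = 5.
Row 3 minus row 1 is 27 − 3 = 24, so its entry in column 5 is -13 + 24 = 11.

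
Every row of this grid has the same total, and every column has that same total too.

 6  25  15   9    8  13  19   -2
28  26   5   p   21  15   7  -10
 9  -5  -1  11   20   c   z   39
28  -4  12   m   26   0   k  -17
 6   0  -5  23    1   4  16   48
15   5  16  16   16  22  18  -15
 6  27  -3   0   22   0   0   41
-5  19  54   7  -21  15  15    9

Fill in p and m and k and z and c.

Rows 1 and 5 both sum to 93, so that's the common total.
Column 6 has 13 + 15 + 0 + 4 + 22 + 0 + 15 = 69; the blank must be 93 − 69 = 24.
Row 3 has 9 − 5 − 1 + 11 + 20 + 24 + 39 = 97; the blank must be 93 − 97 = -4.
Column 7 has 19 + 7 − 4 + 16 + 18 + 0 + 15 = 71; the blank must be 93 − 71 = 22.
Row 4 has 28 − 4 + 12 + 26 + 0 + 22 − 17 = 67; the blank must be 93 − 67 = 26.
Row 2 has 28 + 26 + 5 + 21 + 15 + 7 − 10 = 92; the blank must be 93 − 92 = 1.

p = 1, m = 26, k = 22, z = -4, c = 24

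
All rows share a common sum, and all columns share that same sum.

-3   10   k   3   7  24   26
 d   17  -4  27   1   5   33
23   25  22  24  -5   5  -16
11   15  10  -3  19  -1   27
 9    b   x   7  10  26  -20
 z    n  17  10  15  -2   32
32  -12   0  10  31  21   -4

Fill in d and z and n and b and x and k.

d = -1, z = 7, n = -1, b = 24, x = 22, k = 11

Rows 3 and 4 both sum to 78, so that's the common total.
Row 1 has -3 + 10 + 3 + 7 + 24 + 26 = 67; the blank must be 78 − 67 = 11.
Column 3 has 11 − 4 + 22 + 10 + 17 + 0 = 56; the blank must be 78 − 56 = 22.
Row 2 has 17 − 4 + 27 + 1 + 5 + 33 = 79; the blank must be 78 − 79 = -1.
Column 1 has -3 − 1 + 23 + 11 + 9 + 32 = 71; the blank must be 78 − 71 = 7.
Row 6 has 7 + 17 + 10 + 15 − 2 + 32 = 79; the blank must be 78 − 79 = -1.
Row 5 has 9 + 22 + 7 + 10 + 26 − 20 = 54; the blank must be 78 − 54 = 24.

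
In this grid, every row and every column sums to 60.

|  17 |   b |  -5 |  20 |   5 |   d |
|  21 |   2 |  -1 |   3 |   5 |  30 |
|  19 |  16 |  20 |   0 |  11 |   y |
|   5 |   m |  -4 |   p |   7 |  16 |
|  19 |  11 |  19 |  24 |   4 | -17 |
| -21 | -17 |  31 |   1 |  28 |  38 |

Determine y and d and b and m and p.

The known cells in column 4 total 48, leaving 60 − 48 = 12 for the blank.
The known cells in row 4 total 36, leaving 60 − 36 = 24 for the blank.
The known cells in column 2 total 36, leaving 60 − 36 = 24 for the blank.
The known cells in row 1 total 61, leaving 60 − 61 = -1 for the blank.
The known cells in row 3 total 66, leaving 60 − 66 = -6 for the blank.

y = -6, d = -1, b = 24, m = 24, p = 12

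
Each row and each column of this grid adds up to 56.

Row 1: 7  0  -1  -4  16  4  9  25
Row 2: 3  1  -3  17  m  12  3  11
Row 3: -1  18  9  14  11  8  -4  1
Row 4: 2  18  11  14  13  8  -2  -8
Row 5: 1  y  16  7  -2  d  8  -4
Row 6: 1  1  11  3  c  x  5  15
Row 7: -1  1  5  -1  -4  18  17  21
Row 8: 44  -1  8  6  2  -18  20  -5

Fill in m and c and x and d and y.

m = 12, c = 8, x = 12, d = 12, y = 18

Row 2: 3 + 1 − 3 + 17 + 12 + 3 + 11 = 44, so its missing entry is 56 − 44 = 12.
Column 5: 16 + 12 + 11 + 13 − 2 − 4 + 2 = 48, so its missing entry is 56 − 48 = 8.
Row 6: 1 + 1 + 11 + 3 + 8 + 5 + 15 = 44, so its missing entry is 56 − 44 = 12.
Column 6: 4 + 12 + 8 + 8 + 12 + 18 − 18 = 44, so its missing entry is 56 − 44 = 12.
Row 5: 1 + 16 + 7 − 2 + 12 + 8 − 4 = 38, so its missing entry is 56 − 38 = 18.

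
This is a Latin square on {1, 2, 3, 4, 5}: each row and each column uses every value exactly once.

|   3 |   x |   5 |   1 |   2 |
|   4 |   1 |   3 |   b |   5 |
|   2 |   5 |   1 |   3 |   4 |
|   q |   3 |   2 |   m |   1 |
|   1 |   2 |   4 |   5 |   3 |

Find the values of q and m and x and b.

q = 5, m = 4, x = 4, b = 2

For row 1, column 2: row 1 already has {1, 2, 3, 5}; that leaves 4.
Cell (2,4): row 2 already has {1, 3, 4, 5} → 2.
Cell (4,4): column 4 already has {1, 2, 3, 5} → 4.
Cell (4,1): row 4 already has {1, 2, 3, 4} → 5.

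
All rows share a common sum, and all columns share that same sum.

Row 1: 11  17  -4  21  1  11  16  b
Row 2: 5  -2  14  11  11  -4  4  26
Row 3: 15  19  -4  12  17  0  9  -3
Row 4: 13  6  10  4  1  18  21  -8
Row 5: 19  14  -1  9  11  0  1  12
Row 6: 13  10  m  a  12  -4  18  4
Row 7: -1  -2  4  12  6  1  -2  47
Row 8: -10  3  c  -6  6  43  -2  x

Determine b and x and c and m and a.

b = -8, x = -5, c = 36, m = 10, a = 2

Rows 2 and 3 both sum to 65, so that's the common total.
The known cells in row 1 total 73, leaving 65 − 73 = -8 for the blank.
The known cells in column 8 total 70, leaving 65 − 70 = -5 for the blank.
The known cells in row 8 total 29, leaving 65 − 29 = 36 for the blank.
The known cells in column 4 total 63, leaving 65 − 63 = 2 for the blank.
The known cells in row 6 total 55, leaving 65 − 55 = 10 for the blank.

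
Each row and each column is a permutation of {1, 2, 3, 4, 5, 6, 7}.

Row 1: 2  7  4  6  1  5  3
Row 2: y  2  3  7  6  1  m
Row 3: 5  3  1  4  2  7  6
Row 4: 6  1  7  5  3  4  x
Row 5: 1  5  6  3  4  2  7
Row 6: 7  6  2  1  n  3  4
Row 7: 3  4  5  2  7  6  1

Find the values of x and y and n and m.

x = 2, y = 4, n = 5, m = 5

At (row 2, col 1): column 1 already has {1, 2, 3, 5, 6, 7}, so the value is 4.
Cell (2,7): row 2 already has {1, 2, 3, 4, 6, 7} → 5.
At (row 6, col 5): row 6 already has {1, 2, 3, 4, 6, 7}, so the value is 5.
Cell (4,7): row 4 already has {1, 3, 4, 5, 6, 7} → 2.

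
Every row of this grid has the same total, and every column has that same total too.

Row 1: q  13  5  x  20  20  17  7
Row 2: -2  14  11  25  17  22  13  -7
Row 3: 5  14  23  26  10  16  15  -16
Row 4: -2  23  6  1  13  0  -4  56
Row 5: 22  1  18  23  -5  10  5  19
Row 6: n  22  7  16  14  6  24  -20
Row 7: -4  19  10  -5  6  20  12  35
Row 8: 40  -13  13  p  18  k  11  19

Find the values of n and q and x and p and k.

n = 24, q = 10, x = 1, p = 6, k = -1

Rows 2 and 3 both sum to 93, so that's the common total.
Row 6 has 22 + 7 + 16 + 14 + 6 + 24 − 20 = 69; the blank must be 93 − 69 = 24.
Column 1 has -2 + 5 − 2 + 22 + 24 − 4 + 40 = 83; the blank must be 93 − 83 = 10.
Row 1 has 10 + 13 + 5 + 20 + 20 + 17 + 7 = 92; the blank must be 93 − 92 = 1.
Column 4 has 1 + 25 + 26 + 1 + 23 + 16 − 5 = 87; the blank must be 93 − 87 = 6.
Row 8 has 40 − 13 + 13 + 6 + 18 + 11 + 19 = 94; the blank must be 93 − 94 = -1.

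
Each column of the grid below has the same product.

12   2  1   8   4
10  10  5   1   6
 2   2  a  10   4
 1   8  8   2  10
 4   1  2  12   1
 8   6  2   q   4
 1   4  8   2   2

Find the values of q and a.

Columns 1 and 2 each multiply to 7680, so every column has product 7680.
Column 4: 8×1×10×2×12×2 = 3840, so the missing entry is 7680 ÷ 3840 = 2.
Column 3: 1×5×8×2×2×8 = 1280, so the missing entry is 7680 ÷ 1280 = 6.

q = 2, a = 6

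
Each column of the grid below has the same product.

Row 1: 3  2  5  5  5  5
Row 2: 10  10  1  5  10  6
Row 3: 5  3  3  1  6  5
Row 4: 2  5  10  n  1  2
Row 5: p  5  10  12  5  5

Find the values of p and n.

p = 5, n = 5

Columns 2 and 3 each multiply to 1500, so every column has product 1500.
Column 1: 3×10×5×2 = 300, so the missing entry is 1500 ÷ 300 = 5.
Column 4: 5×5×1×12 = 300, so the missing entry is 1500 ÷ 300 = 5.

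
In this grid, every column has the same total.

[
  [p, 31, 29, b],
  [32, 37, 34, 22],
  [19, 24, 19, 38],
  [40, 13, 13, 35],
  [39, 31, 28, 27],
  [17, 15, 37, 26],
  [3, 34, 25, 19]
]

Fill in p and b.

p = 35, b = 18

Columns 2 and 3 both add up to 185, so every column sums to 185.
Column 1: 32 + 19 + 40 + 39 + 17 + 3 = 150, so the missing entry is 185 − 150 = 35.
Column 4: 22 + 38 + 35 + 27 + 26 + 19 = 167, so the missing entry is 185 − 167 = 18.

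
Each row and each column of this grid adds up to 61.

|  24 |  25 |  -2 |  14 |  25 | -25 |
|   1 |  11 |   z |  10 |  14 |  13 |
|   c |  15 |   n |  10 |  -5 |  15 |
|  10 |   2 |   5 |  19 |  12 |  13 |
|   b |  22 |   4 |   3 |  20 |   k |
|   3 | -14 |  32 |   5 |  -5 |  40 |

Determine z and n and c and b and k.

z = 12, n = 10, c = 16, b = 7, k = 5

Row 2: 1 + 11 + 10 + 14 + 13 = 49, so its missing entry is 61 − 49 = 12.
Column 6: -25 + 13 + 15 + 13 + 40 = 56, so its missing entry is 61 − 56 = 5.
Row 5: 22 + 4 + 3 + 20 + 5 = 54, so its missing entry is 61 − 54 = 7.
Column 1: 24 + 1 + 10 + 7 + 3 = 45, so its missing entry is 61 − 45 = 16.
Row 3: 16 + 15 + 10 − 5 + 15 = 51, so its missing entry is 61 − 51 = 10.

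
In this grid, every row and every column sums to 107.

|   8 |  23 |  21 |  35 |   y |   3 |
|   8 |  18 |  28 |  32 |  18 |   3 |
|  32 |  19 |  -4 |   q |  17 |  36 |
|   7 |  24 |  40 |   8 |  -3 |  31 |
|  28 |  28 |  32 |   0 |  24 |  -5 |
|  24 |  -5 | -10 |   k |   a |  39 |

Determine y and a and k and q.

y = 17, a = 34, k = 25, q = 7

Row 3 has 32 + 19 − 4 + 17 + 36 = 100; the blank must be 107 − 100 = 7.
Column 4 has 35 + 32 + 7 + 8 + 0 = 82; the blank must be 107 − 82 = 25.
Row 6 has 24 − 5 − 10 + 25 + 39 = 73; the blank must be 107 − 73 = 34.
Row 1 has 8 + 23 + 21 + 35 + 3 = 90; the blank must be 107 − 90 = 17.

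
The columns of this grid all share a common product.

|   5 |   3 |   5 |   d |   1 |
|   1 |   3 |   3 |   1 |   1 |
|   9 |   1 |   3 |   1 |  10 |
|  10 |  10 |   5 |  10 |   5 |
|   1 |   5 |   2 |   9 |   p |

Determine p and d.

p = 9, d = 5

Columns 1 and 3 each multiply to 450, so every column has product 450.
Column 5: 1×1×10×5 = 50, so the missing entry is 450 ÷ 50 = 9.
Column 4: 1×1×10×9 = 90, so the missing entry is 450 ÷ 90 = 5.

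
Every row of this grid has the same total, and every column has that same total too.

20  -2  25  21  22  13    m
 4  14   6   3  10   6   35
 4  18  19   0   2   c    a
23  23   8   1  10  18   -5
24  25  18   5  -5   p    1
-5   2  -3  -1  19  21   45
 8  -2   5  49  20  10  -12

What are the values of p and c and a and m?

Rows 2 and 4 both sum to 78, so that's the common total.
The known cells in row 5 total 68, leaving 78 − 68 = 10 for the blank.
The known cells in column 6 total 78, leaving 78 − 78 = 0 for the blank.
The known cells in row 3 total 43, leaving 78 − 43 = 35 for the blank.
The known cells in row 1 total 99, leaving 78 − 99 = -21 for the blank.

p = 10, c = 0, a = 35, m = -21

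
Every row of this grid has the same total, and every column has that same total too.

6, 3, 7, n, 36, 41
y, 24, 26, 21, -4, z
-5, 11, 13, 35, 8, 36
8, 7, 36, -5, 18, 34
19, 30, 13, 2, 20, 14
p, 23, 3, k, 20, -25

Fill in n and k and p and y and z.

Rows 3 and 4 both sum to 98, so that's the common total.
The known cells in column 6 total 100, leaving 98 − 100 = -2 for the blank.
The known cells in row 1 total 93, leaving 98 − 93 = 5 for the blank.
The known cells in row 2 total 65, leaving 98 − 65 = 33 for the blank.
The known cells in column 1 total 61, leaving 98 − 61 = 37 for the blank.
The known cells in row 6 total 58, leaving 98 − 58 = 40 for the blank.

n = 5, k = 40, p = 37, y = 33, z = -2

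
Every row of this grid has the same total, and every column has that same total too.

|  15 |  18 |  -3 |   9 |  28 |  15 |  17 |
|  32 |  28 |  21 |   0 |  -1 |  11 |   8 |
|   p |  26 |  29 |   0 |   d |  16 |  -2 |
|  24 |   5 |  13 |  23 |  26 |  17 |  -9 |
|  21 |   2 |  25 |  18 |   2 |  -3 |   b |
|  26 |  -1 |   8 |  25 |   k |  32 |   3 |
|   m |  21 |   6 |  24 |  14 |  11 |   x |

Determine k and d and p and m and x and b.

k = 6, d = 24, p = 6, m = -25, x = 48, b = 34

Rows 1 and 2 both sum to 99, so that's the common total.
Row 6 has 26 − 1 + 8 + 25 + 32 + 3 = 93; the blank must be 99 − 93 = 6.
Column 5 has 28 − 1 + 26 + 2 + 6 + 14 = 75; the blank must be 99 − 75 = 24.
Row 5 has 21 + 2 + 25 + 18 + 2 − 3 = 65; the blank must be 99 − 65 = 34.
Row 3 has 26 + 29 + 0 + 24 + 16 − 2 = 93; the blank must be 99 − 93 = 6.
Column 1 has 15 + 32 + 6 + 24 + 21 + 26 = 124; the blank must be 99 − 124 = -25.
Row 7 has -25 + 21 + 6 + 24 + 14 + 11 = 51; the blank must be 99 − 51 = 48.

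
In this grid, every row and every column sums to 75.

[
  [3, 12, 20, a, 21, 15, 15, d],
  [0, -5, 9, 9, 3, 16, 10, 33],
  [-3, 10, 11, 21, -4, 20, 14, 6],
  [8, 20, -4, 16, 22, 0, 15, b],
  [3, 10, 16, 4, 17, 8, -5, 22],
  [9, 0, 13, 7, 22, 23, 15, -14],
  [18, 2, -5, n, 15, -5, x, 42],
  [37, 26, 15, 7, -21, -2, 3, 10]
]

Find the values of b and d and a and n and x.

The known cells in row 4 total 77, leaving 75 − 77 = -2 for the blank.
The known cells in column 8 total 97, leaving 75 − 97 = -22 for the blank.
The known cells in row 1 total 64, leaving 75 − 64 = 11 for the blank.
The known cells in column 7 total 67, leaving 75 − 67 = 8 for the blank.
The known cells in row 7 total 75, leaving 75 − 75 = 0 for the blank.

b = -2, d = -22, a = 11, n = 0, x = 8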